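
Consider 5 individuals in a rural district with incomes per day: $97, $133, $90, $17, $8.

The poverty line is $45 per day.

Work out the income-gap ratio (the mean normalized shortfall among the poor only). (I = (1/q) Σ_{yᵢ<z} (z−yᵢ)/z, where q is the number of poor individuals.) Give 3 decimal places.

Below the line: $8, $17 (q = 2 of N = 5).
Shortfall ratios (z−y)/z: 0.8222, 0.6222; sum = 1.444444.
The income-gap ratio divides by q (the poor only): 1.444444 / 2 = 0.722.

0.722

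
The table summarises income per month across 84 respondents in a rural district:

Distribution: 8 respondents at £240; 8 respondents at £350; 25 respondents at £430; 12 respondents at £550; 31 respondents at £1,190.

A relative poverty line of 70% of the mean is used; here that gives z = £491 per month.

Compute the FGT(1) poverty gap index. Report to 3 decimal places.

Poor units: 8×£240, 8×£350, 25×£430 (q = 41 of N = 84).
Normalized shortfalls: (491−240)/491 = 0.5112 (×8); (491−350)/491 = 0.2872 (×8); (491−430)/491 = 0.1242 (×25).
Σ = 9.492872. Dividing by the full population N = 84 gives P₁ = 0.113.

0.113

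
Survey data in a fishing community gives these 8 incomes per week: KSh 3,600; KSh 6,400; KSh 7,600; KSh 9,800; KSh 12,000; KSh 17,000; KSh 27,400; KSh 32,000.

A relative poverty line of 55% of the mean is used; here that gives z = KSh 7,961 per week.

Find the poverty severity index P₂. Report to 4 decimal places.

Below the line: KSh 3,600, KSh 6,400, KSh 7,600 (q = 3 of N = 8).
Gap ratios (z−y)/z: (7961−3600)/7961 = 0.5478; (7961−6400)/7961 = 0.1961; (7961−7600)/7961 = 0.0453.
Squared: 0.3001; 0.0384; 0.0021.
Sum = 0.340584; P₂ = 0.340584 / 8 = 0.0426.

0.0426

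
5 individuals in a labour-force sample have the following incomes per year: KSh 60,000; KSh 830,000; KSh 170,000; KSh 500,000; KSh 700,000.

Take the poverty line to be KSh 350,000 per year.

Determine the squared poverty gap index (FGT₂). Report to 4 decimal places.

Below z: KSh 60,000, KSh 170,000 (q = 2 of N = 5).
Shortfall ratios: (350000−60000)/350000 = 0.8286; (350000−170000)/350000 = 0.5143.
Squared: 0.6865; 0.2645.
Sum = 0.951020; P₂ = 0.951020 / 5 = 0.1902.

0.1902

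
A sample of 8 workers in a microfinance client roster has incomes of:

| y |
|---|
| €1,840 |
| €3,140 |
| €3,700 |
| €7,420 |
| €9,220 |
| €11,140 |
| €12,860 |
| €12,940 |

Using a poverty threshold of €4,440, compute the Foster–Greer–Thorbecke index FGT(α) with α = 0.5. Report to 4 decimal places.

0.2143

Poor units: €1,840, €3,140, €3,700 (q = 3 of N = 8).
Shortfall ratios: (4440−1840)/4440 = 0.5856; (4440−3140)/4440 = 0.2928; (4440−3700)/4440 = 0.1667.
Raised to α = 0.5: 0.76524; 0.54110; 0.40825.
Sum = 1.714587; FGT(0.5) = 1.714587 / 8 = 0.2143.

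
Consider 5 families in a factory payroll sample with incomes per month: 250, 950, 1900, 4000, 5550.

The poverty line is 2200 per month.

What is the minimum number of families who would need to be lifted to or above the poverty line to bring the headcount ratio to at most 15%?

Currently q = 3 of N = 5 are below the line (H = 0.600).
A headcount ratio of at most 15% allows at most ⌊0.15 × 5⌋ = 0 poor families.
So at least 3 − 0 = 3 must be lifted.

3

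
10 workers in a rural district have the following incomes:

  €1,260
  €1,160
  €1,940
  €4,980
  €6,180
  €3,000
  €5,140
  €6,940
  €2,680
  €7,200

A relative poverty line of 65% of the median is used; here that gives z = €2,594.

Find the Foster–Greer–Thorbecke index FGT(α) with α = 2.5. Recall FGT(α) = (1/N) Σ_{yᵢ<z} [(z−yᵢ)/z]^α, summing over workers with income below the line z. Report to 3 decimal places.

Incomes under z: €1,160, €1,260, €1,940 (q = 3 of N = 10).
Normalized shortfalls: (2594−1160)/2594 = 0.5528; (2594−1260)/2594 = 0.5143; (2594−1940)/2594 = 0.2521.
Raised to α = 2.5: 0.22722; 0.18966; 0.03192.
Sum = 0.448793; FGT(2.5) = 0.448793 / 10 = 0.045.

0.045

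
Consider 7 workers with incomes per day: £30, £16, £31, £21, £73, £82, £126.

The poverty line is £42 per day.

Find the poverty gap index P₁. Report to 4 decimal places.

0.2381

Incomes under z: £16, £21, £30, £31 (q = 4 of N = 7).
Normalized shortfalls: (42−16)/42 = 0.6190; (42−21)/42 = 0.5000; (42−30)/42 = 0.2857; (42−31)/42 = 0.2619.
Sum of shortfalls = 1.666667; P₁ averages over all N: 1.666667 / 7 = 0.2381.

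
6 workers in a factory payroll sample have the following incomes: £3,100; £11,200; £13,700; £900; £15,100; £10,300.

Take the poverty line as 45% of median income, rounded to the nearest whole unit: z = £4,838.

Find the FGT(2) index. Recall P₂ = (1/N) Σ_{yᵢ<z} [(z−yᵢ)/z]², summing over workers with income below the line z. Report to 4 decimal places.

0.1319

Below the line: £900, £3,100 (q = 2 of N = 6).
Gap ratios (z−y)/z: (4838−900)/4838 = 0.8140; (4838−3100)/4838 = 0.3592.
Squared: 0.6626; 0.1291.
Sum = 0.791604; P₂ = 0.791604 / 6 = 0.1319.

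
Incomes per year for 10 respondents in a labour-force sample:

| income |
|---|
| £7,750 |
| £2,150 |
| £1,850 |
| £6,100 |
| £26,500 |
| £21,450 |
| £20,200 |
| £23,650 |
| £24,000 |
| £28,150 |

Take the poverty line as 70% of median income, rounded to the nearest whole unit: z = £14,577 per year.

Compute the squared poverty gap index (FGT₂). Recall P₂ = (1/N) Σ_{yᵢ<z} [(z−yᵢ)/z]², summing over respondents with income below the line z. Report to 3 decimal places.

Incomes under z: £1,850, £2,150, £6,100, £7,750 (q = 4 of N = 10).
Gap ratios (z−y)/z: (14577−1850)/14577 = 0.8731; (14577−2150)/14577 = 0.8525; (14577−6100)/14577 = 0.5815; (14577−7750)/14577 = 0.4683.
Squared: 0.7623; 0.7268; 0.3382; 0.2193.
Sum = 2.046574; P₂ = 2.046574 / 10 = 0.205.

0.205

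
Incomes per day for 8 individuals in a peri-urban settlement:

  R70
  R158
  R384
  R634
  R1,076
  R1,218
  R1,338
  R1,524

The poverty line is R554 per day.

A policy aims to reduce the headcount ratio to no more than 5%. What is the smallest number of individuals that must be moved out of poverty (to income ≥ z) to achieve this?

3

Currently q = 3 of N = 8 are below the line (H = 0.375).
A headcount ratio of at most 5% allows at most ⌊0.05 × 8⌋ = 0 poor individuals.
So at least 3 − 0 = 3 must be lifted.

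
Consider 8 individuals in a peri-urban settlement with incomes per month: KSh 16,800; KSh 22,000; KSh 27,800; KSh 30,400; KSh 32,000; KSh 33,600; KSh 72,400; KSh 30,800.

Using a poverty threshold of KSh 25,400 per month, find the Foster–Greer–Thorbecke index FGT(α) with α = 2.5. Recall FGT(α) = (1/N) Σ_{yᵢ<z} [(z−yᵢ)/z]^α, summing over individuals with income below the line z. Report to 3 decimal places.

Poor units: KSh 16,800, KSh 22,000 (q = 2 of N = 8).
Shortfall ratios: (25400−16800)/25400 = 0.3386; (25400−22000)/25400 = 0.1339.
Raised to α = 2.5: 0.06671; 0.00656.
Sum = 0.073261; FGT(2.5) = 0.073261 / 8 = 0.009.

0.009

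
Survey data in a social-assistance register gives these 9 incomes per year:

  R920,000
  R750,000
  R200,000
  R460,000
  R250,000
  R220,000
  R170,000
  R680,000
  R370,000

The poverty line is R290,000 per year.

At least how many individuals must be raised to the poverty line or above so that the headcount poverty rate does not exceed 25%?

2

4 of the 9 individuals are poor, so H = 4/9 = 0.444.
A headcount ratio of at most 25% allows at most ⌊0.25 × 9⌋ = 2 poor individuals.
So at least 4 − 2 = 2 must be lifted.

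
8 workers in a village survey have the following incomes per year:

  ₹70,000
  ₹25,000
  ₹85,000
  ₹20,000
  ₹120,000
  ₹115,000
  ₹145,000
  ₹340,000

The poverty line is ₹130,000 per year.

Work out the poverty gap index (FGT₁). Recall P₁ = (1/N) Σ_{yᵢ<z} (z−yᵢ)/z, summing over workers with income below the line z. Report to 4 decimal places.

0.3317

Below z: ₹20,000, ₹25,000, ₹70,000, ₹85,000, ₹115,000, ₹120,000 (q = 6 of N = 8).
Relative gaps: (130000−20000)/130000 = 0.8462; (130000−25000)/130000 = 0.8077; (130000−70000)/130000 = 0.4615; (130000−85000)/130000 = 0.3462; (130000−115000)/130000 = 0.1154; (130000−120000)/130000 = 0.0769.
Sum of shortfalls = 2.653846; P₁ averages over all N: 2.653846 / 8 = 0.3317.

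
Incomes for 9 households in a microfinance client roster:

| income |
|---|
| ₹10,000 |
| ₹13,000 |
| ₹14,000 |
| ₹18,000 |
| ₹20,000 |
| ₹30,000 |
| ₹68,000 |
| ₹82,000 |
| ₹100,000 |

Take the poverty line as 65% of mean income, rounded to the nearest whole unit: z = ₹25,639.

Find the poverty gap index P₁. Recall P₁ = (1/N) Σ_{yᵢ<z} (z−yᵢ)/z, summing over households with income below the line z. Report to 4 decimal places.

0.2305

Poor units: ₹10,000, ₹13,000, ₹14,000, ₹18,000, ₹20,000 (q = 5 of N = 9).
Relative gaps: (25639−10000)/25639 = 0.6100; (25639−13000)/25639 = 0.4930; (25639−14000)/25639 = 0.4540; (25639−18000)/25639 = 0.2979; (25639−20000)/25639 = 0.2199.
Σ = 2.074769. Dividing by the full population N = 9 gives P₁ = 0.2305.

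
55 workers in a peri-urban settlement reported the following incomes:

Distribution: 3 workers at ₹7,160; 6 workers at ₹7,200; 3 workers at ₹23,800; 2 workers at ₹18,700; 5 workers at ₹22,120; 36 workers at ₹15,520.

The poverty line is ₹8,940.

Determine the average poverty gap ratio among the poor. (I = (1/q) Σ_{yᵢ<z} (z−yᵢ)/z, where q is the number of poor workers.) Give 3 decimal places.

Incomes under z: 3×₹7,160, 6×₹7,200 (q = 9 of N = 55).
Shortfall ratios (z−y)/z: 0.1991 (×3), 0.1946 (×6); sum = 1.765101.
I averages over the q = 9 poor units only: 1.765101 / 9 = 0.196.

0.196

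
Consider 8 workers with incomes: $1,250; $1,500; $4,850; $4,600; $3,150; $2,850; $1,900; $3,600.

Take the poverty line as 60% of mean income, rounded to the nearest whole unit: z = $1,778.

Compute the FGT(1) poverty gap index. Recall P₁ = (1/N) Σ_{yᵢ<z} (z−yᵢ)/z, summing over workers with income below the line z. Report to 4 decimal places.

Incomes under z: $1,250, $1,500 (q = 2 of N = 8).
Normalized shortfalls: (1778−1250)/1778 = 0.2970; (1778−1500)/1778 = 0.1564.
Σ = 0.453318. Dividing by the full population N = 8 gives P₁ = 0.0567.

0.0567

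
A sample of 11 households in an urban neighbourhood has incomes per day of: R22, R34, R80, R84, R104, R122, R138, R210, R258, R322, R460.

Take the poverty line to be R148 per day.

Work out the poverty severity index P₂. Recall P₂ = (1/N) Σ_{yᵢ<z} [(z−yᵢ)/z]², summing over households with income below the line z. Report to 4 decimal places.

0.1673

Poor units: R22, R34, R80, R84, R104, R122, R138 (q = 7 of N = 11).
Normalized shortfalls: (148−22)/148 = 0.8514; (148−34)/148 = 0.7703; (148−80)/148 = 0.4595; (148−84)/148 = 0.4324; (148−104)/148 = 0.2973; (148−122)/148 = 0.1757; (148−138)/148 = 0.0676.
Squared: 0.7248; 0.5933; 0.2111; 0.1870; 0.0884; 0.0309; 0.0046.
Sum = 1.840029; P₂ = 1.840029 / 11 = 0.1673.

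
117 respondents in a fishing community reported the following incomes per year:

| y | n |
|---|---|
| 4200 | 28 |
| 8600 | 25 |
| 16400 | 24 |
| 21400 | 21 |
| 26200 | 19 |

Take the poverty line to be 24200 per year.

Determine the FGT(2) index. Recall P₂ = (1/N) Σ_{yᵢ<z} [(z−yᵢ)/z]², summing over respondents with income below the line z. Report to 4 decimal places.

Incomes under z: 28×4200, 25×8600, 24×16400, 21×21400 (q = 98 of N = 117).
Normalized shortfalls: (24200−4200)/24200 = 0.8264 (×28); (24200−8600)/24200 = 0.6446 (×25); (24200−16400)/24200 = 0.3223 (×24); (24200−21400)/24200 = 0.1157 (×21).
Squared: 0.6830 (×28); 0.4155 (×25); 0.1039 (×24); 0.0134 (×21).
Sum = 32.287412; P₂ = 32.287412 / 117 = 0.2760.

0.2760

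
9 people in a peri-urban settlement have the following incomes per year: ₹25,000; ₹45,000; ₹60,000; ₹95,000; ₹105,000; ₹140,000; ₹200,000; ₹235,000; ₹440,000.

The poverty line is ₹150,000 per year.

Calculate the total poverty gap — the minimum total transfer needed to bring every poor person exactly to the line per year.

₹430,000

Poor units: ₹25,000, ₹45,000, ₹60,000, ₹95,000, ₹105,000, ₹140,000 (q = 6 of N = 9).
Individual gaps: 150000−25000 = 125000; 150000−45000 = 105000; 150000−60000 = 90000; 150000−95000 = 55000; 150000−105000 = 45000; 150000−140000 = 10000.
Aggregate gap = ₹430,000.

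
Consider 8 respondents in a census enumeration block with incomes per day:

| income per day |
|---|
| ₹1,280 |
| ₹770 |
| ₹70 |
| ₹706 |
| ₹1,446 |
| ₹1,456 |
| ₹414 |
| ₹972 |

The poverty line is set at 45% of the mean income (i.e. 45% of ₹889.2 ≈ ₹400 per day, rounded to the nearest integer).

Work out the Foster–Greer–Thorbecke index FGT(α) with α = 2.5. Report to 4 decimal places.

0.0773

Poor units: ₹70 (q = 1 of N = 8).
Shortfall ratios: (400−70)/400 = 0.8250.
Raised to α = 2.5: 0.61821.
Sum = 0.618208; FGT(2.5) = 0.618208 / 8 = 0.0773.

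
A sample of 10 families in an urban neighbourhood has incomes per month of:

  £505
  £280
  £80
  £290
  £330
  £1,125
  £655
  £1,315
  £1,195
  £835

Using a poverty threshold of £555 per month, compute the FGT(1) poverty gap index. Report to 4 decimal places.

Below the line: £80, £280, £290, £330, £505 (q = 5 of N = 10).
Normalized shortfalls: (555−80)/555 = 0.8559; (555−280)/555 = 0.4955; (555−290)/555 = 0.4775; (555−330)/555 = 0.4054; (555−505)/555 = 0.0901.
Σ = 2.324324. Dividing by the full population N = 10 gives P₁ = 0.2324.

0.2324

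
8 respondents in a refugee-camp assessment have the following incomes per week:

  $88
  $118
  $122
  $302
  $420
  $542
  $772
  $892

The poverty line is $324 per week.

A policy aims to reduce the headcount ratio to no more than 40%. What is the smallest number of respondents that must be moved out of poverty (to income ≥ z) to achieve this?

4 of the 8 respondents are poor, so H = 4/8 = 0.500.
A headcount ratio of at most 40% allows at most ⌊0.40 × 8⌋ = 3 poor respondents.
So at least 4 − 3 = 1 must be lifted.

1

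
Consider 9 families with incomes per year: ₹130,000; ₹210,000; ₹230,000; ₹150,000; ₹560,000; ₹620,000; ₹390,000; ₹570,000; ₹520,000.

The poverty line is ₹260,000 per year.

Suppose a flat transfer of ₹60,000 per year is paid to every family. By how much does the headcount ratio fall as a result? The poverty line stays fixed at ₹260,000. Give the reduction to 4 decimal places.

Before: below the line — ₹130,000, ₹150,000, ₹210,000, ₹230,000; headcount ratio = 0.444444.
After the ₹60,000 transfer: below the line — ₹190,000, ₹210,000; headcount ratio = 0.222222.
Reduction = 0.444444 − 0.222222 = 0.2222.

0.2222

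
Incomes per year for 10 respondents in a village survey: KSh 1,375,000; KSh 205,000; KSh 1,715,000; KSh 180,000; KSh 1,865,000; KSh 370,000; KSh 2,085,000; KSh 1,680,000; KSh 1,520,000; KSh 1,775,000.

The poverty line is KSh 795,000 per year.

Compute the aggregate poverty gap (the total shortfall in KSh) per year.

KSh 1,630,000

Below z: KSh 180,000, KSh 205,000, KSh 370,000 (q = 3 of N = 10).
Individual gaps: 795000−180000 = 615000; 795000−205000 = 590000; 795000−370000 = 425000.
Aggregate gap = KSh 1,630,000.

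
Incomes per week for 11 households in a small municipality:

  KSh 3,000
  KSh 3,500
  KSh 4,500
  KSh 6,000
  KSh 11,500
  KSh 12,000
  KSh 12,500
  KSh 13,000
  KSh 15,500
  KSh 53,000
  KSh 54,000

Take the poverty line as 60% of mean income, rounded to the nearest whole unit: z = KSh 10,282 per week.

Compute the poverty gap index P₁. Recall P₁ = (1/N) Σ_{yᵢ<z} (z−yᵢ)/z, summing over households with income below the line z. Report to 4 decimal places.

Below z: KSh 3,000, KSh 3,500, KSh 4,500, KSh 6,000 (q = 4 of N = 11).
Normalized shortfalls: (10282−3000)/10282 = 0.7082; (10282−3500)/10282 = 0.6596; (10282−4500)/10282 = 0.5623; (10282−6000)/10282 = 0.4165.
Σ = 2.346625. Dividing by the full population N = 11 gives P₁ = 0.2133.

0.2133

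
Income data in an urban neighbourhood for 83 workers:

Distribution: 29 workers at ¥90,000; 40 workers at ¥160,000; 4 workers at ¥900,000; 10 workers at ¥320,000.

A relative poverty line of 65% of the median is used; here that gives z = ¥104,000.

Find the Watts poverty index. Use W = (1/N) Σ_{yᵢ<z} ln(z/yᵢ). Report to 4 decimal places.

0.0505

Below the line: 29×¥90,000 (q = 29 of N = 83).
Log shortfalls: ln(104000/90000) = 0.1446 (×29).
W = 4.192856 / 83 = 0.0505.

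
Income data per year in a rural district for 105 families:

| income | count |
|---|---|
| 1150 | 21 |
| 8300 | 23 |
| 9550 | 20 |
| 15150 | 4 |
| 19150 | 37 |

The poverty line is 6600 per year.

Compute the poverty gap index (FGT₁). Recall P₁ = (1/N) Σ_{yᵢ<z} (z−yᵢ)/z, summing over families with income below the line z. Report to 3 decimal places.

0.165

Poor units: 21×1150 (q = 21 of N = 105).
Relative gaps: (6600−1150)/6600 = 0.8258 (×21).
Sum of shortfalls = 17.340909; P₁ averages over all N: 17.340909 / 105 = 0.165.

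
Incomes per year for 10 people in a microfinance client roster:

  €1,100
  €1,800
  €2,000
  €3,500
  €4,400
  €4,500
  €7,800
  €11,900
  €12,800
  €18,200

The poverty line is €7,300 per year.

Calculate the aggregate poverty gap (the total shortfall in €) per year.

Incomes under z: €1,100, €1,800, €2,000, €3,500, €4,400, €4,500 (q = 6 of N = 10).
Individual gaps: 7300−1100 = 6200; 7300−1800 = 5500; 7300−2000 = 5300; 7300−3500 = 3800; 7300−4400 = 2900; 7300−4500 = 2800.
Aggregate gap = €26,500.

€26,500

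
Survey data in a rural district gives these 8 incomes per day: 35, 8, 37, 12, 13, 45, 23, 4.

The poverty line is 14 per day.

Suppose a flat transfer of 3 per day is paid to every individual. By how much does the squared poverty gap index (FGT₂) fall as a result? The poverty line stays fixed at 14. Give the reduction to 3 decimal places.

0.053

Before: below the line — 4, 8, 12, 13; squared poverty gap index (FGT₂) = 0.08992.
After the 3 transfer: below the line — 7, 11; squared poverty gap index (FGT₂) = 0.03699.
Reduction = 0.08992 − 0.03699 = 0.053.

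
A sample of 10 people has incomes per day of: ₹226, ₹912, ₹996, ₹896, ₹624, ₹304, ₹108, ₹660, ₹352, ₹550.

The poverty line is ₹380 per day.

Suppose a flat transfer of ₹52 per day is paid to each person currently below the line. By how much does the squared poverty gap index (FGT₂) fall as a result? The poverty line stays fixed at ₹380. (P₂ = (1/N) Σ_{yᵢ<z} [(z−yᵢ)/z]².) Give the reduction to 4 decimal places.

0.0311

Before: below the line — ₹108, ₹226, ₹304, ₹352; squared poverty gap index (FGT₂) = 0.072202.
After the ₹52 transfer: below the line — ₹160, ₹278, ₹356; squared poverty gap index (FGT₂) = 0.041122.
Reduction = 0.072202 − 0.041122 = 0.0311.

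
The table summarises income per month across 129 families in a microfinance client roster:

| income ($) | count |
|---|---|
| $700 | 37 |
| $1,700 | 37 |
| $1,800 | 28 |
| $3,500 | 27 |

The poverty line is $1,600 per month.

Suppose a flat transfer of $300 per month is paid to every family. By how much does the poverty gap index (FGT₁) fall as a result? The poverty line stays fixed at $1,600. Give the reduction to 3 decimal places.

Before: below the line — 37×$700; poverty gap index (FGT₁) = 0.16134.
After the $300 transfer: below the line — 37×$1,000; poverty gap index (FGT₁) = 0.10756.
Reduction = 0.16134 − 0.10756 = 0.054.

0.054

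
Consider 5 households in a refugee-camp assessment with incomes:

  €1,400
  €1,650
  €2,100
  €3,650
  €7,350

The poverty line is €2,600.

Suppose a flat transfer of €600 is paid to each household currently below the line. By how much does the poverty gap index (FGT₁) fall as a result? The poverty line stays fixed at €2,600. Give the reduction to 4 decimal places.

0.1308

Before: below the line — €1,400, €1,650, €2,100; poverty gap index (FGT₁) = 0.203846.
After the €600 transfer: below the line — €2,000, €2,250; poverty gap index (FGT₁) = 0.073077.
Reduction = 0.203846 − 0.073077 = 0.1308.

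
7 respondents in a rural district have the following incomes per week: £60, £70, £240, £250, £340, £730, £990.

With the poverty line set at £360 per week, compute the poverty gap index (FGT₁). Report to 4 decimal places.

Incomes under z: £60, £70, £240, £250, £340 (q = 5 of N = 7).
Normalized shortfalls: (360−60)/360 = 0.8333; (360−70)/360 = 0.8056; (360−240)/360 = 0.3333; (360−250)/360 = 0.3056; (360−340)/360 = 0.0556.
Sum of shortfalls = 2.333333; P₁ averages over all N: 2.333333 / 7 = 0.3333.

0.3333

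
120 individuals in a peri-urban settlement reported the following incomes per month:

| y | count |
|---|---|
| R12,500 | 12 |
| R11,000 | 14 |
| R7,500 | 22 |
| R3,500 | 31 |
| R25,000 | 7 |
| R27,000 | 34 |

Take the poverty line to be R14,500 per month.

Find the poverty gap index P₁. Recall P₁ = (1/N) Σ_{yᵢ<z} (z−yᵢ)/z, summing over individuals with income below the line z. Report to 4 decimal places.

0.3264

Incomes under z: 31×R3,500, 22×R7,500, 14×R11,000, 12×R12,500 (q = 79 of N = 120).
Relative gaps: (14500−3500)/14500 = 0.7586 (×31); (14500−7500)/14500 = 0.4828 (×22); (14500−11000)/14500 = 0.2414 (×14); (14500−12500)/14500 = 0.1379 (×12).
Σ = 39.172414. Dividing by the full population N = 120 gives P₁ = 0.3264.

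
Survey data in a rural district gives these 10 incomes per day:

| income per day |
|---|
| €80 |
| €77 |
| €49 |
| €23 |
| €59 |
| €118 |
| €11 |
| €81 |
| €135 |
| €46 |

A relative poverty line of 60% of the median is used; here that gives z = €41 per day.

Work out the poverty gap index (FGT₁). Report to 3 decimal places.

Below z: €11, €23 (q = 2 of N = 10).
Normalized shortfalls: (41−11)/41 = 0.7317; (41−23)/41 = 0.4390.
Sum of shortfalls = 1.170732; P₁ averages over all N: 1.170732 / 10 = 0.117.

0.117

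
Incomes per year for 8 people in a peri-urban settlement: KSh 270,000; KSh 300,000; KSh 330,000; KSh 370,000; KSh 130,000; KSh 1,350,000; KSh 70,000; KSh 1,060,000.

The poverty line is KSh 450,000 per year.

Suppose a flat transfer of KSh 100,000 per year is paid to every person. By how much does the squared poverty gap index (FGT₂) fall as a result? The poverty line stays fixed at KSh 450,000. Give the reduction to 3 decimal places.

Before: below the line — KSh 70,000, KSh 130,000, KSh 270,000, KSh 300,000, KSh 330,000, KSh 370,000; squared poverty gap index (FGT₂) = 0.19907.
After the KSh 100,000 transfer: below the line — KSh 170,000, KSh 230,000, KSh 370,000, KSh 400,000, KSh 430,000; squared poverty gap index (FGT₂) = 0.08401.
Reduction = 0.19907 − 0.08401 = 0.115.

0.115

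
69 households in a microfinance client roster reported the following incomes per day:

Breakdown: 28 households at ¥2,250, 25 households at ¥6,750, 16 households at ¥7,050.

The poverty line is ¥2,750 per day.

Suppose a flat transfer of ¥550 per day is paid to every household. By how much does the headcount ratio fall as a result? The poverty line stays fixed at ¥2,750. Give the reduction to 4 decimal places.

0.4058

Before: below the line — 28×¥2,250; headcount ratio = 0.405797.
After the ¥550 transfer: below the line — none; headcount ratio = 0.000000.
Reduction = 0.405797 − 0.000000 = 0.4058.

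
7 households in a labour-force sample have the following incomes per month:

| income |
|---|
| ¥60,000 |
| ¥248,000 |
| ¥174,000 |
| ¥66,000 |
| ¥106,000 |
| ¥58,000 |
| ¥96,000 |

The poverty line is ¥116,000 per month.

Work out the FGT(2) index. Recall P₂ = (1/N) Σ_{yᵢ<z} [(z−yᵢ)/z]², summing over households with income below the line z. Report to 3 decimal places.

0.101

Below z: ¥58,000, ¥60,000, ¥66,000, ¥96,000, ¥106,000 (q = 5 of N = 7).
Shortfall ratios: (116000−58000)/116000 = 0.5000; (116000−60000)/116000 = 0.4828; (116000−66000)/116000 = 0.4310; (116000−96000)/116000 = 0.1724; (116000−106000)/116000 = 0.0862.
Squared: 0.2500; 0.2331; 0.1858; 0.0297; 0.0074.
Sum = 0.706005; P₂ = 0.706005 / 7 = 0.101.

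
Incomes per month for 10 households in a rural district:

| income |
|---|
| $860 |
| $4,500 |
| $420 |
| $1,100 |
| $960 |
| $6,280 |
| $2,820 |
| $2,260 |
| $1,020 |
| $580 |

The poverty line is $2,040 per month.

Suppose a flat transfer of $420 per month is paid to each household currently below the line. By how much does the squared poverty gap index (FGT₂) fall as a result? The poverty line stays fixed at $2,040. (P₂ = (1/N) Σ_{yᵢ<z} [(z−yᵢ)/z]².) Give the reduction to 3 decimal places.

0.122

Before: below the line — $420, $580, $860, $960, $1,020, $1,100; squared poverty gap index (FGT₂) = 0.22200.
After the $420 transfer: below the line — $840, $1,000, $1,280, $1,380, $1,440, $1,520; squared poverty gap index (FGT₂) = 0.10009.
Reduction = 0.22200 − 0.10009 = 0.122.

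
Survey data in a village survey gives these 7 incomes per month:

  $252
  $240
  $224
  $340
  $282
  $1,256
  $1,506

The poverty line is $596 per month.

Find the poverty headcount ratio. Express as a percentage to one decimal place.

71.4%

5 of the 7 families have income below $596.
H = 5/7 = 71.4%.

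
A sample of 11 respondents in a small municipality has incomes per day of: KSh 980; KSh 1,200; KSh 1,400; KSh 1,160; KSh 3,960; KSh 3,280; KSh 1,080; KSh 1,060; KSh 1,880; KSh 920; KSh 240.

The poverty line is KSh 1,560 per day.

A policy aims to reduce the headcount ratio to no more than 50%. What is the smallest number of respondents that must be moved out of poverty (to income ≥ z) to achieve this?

Currently q = 8 of N = 11 are below the line (H = 0.727).
A headcount ratio of at most 50% allows at most ⌊0.50 × 11⌋ = 5 poor respondents.
So at least 8 − 5 = 3 must be lifted.

3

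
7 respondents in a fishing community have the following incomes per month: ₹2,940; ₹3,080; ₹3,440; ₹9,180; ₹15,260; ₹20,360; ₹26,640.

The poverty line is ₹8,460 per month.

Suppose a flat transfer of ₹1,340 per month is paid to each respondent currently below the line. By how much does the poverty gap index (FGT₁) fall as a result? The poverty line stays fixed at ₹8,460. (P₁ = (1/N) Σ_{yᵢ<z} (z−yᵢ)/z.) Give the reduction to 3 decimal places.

Before: below the line — ₹2,940, ₹3,080, ₹3,440; poverty gap index (FGT₁) = 0.26883.
After the ₹1,340 transfer: below the line — ₹4,280, ₹4,420, ₹4,780; poverty gap index (FGT₁) = 0.20095.
Reduction = 0.26883 − 0.20095 = 0.068.

0.068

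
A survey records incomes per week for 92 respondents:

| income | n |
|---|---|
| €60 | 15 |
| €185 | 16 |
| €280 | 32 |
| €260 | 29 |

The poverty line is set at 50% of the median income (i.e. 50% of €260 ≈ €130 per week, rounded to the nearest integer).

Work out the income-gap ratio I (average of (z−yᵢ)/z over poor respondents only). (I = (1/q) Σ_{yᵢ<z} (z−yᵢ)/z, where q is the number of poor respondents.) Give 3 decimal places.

0.538

Below z: 15×€60 (q = 15 of N = 92).
Shortfall ratios (z−y)/z: 0.5385 (×15); sum = 8.076923.
I averages over the q = 15 poor units only: 8.076923 / 15 = 0.538.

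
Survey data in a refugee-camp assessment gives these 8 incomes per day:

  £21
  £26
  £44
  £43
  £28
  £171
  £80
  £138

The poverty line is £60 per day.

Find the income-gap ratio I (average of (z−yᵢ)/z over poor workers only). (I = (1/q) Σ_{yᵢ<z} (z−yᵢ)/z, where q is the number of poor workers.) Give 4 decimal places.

Below z: £21, £26, £28, £43, £44 (q = 5 of N = 8).
Relative gaps: 0.6500, 0.5667, 0.5333, 0.2833, 0.2667; sum = 2.300000.
I averages over the q = 5 poor units only: 2.300000 / 5 = 0.4600.

0.4600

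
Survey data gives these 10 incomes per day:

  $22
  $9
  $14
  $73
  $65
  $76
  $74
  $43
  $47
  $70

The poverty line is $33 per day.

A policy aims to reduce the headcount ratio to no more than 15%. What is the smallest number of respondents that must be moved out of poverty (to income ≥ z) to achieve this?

2

Currently q = 3 of N = 10 are below the line (H = 0.300).
A headcount ratio of at most 15% allows at most ⌊0.15 × 10⌋ = 1 poor respondents.
So at least 3 − 1 = 2 must be lifted.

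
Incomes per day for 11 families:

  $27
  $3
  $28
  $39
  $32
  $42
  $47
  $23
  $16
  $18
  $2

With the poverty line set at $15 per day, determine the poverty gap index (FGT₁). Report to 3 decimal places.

Poor units: $2, $3 (q = 2 of N = 11).
Relative gaps: (15−2)/15 = 0.8667; (15−3)/15 = 0.8000.
Sum of shortfalls = 1.666667; P₁ averages over all N: 1.666667 / 11 = 0.152.

0.152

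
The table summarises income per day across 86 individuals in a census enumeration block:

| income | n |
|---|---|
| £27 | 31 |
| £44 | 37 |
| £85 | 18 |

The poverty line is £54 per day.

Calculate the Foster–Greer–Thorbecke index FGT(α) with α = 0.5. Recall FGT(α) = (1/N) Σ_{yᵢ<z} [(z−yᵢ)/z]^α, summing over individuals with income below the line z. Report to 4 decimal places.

Below z: 31×£27, 37×£44 (q = 68 of N = 86).
Gap ratios (z−y)/z: (54−27)/54 = 0.5000 (×31); (54−44)/54 = 0.1852 (×37).
Raised to α = 0.5: 0.70711 (×31); 0.43033 (×37).
Sum = 37.842575; FGT(0.5) = 37.842575 / 86 = 0.4400.

0.4400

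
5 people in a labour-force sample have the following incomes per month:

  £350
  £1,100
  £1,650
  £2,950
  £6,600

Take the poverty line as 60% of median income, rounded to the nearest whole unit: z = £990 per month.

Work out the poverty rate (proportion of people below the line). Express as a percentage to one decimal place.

20.0%

1 of the 5 people have income below £990.
H = 1/5 = 20.0%.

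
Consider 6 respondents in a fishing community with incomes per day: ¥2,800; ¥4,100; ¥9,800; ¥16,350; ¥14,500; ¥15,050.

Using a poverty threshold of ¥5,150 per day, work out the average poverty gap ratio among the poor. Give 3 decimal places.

Poor units: ¥2,800, ¥4,100 (q = 2 of N = 6).
Shortfall ratios (z−y)/z: 0.4563, 0.2039; sum = 0.660194.
The income-gap ratio divides by q (the poor only): 0.660194 / 2 = 0.330.

0.330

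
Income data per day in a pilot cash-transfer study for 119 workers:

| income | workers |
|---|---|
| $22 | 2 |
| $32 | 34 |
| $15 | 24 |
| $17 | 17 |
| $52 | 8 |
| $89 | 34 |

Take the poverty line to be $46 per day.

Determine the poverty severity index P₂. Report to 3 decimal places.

0.179

Below the line: 24×$15, 17×$17, 2×$22, 34×$32 (q = 77 of N = 119).
Relative gaps: (46−15)/46 = 0.6739 (×24); (46−17)/46 = 0.6304 (×17); (46−22)/46 = 0.5217 (×2); (46−32)/46 = 0.3043 (×34).
Squared: 0.4542 (×24); 0.3974 (×17); 0.2722 (×2); 0.0926 (×34).
Sum = 21.350189; P₂ = 21.350189 / 119 = 0.179.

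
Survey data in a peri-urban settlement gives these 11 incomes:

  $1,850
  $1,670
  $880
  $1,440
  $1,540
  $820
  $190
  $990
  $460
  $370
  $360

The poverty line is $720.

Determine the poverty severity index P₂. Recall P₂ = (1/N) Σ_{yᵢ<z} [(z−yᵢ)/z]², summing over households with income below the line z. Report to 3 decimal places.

Incomes under z: $190, $360, $370, $460 (q = 4 of N = 11).
Relative gaps: (720−190)/720 = 0.7361; (720−360)/720 = 0.5000; (720−370)/720 = 0.4861; (720−460)/720 = 0.3611.
Squared: 0.5419; 0.2500; 0.2363; 0.1304.
Sum = 1.158565; P₂ = 1.158565 / 11 = 0.105.

0.105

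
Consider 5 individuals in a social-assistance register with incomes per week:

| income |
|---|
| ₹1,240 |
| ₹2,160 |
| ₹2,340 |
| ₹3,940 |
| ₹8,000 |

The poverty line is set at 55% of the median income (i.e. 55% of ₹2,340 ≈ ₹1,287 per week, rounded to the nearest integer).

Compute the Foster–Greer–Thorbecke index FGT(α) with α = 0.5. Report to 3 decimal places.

0.038

Poor units: ₹1,240 (q = 1 of N = 5).
Relative gaps: (1287−1240)/1287 = 0.0365.
Raised to α = 0.5: 0.19110.
Sum = 0.191100; FGT(0.5) = 0.191100 / 5 = 0.038.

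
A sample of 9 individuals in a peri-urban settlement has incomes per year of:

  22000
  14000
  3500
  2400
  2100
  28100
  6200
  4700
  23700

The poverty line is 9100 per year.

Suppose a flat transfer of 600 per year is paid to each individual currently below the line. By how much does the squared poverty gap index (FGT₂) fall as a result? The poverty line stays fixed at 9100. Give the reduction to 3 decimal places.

0.040

Before: below the line — 2100, 2400, 3500, 4700, 6200; squared poverty gap index (FGT₂) = 0.20532.
After the 600 transfer: below the line — 2700, 3000, 4100, 5300, 6800; squared poverty gap index (FGT₂) = 0.16490.
Reduction = 0.20532 − 0.16490 = 0.040.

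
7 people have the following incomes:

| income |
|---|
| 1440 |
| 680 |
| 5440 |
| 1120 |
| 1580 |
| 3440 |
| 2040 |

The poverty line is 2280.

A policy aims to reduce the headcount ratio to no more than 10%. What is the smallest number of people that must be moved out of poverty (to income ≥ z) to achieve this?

5 of the 7 people are poor, so H = 5/7 = 0.714.
A headcount ratio of at most 10% allows at most ⌊0.10 × 7⌋ = 0 poor people.
So at least 5 − 0 = 5 must be lifted.

5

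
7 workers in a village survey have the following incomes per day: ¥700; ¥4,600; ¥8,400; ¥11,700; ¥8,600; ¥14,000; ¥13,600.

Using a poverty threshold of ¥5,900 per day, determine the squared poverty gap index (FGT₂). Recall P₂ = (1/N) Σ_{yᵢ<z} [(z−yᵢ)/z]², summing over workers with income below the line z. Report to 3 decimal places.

0.118

Below the line: ¥700, ¥4,600 (q = 2 of N = 7).
Relative gaps: (5900−700)/5900 = 0.8814; (5900−4600)/5900 = 0.2203.
Squared: 0.7768; 0.0485.
Sum = 0.825338; P₂ = 0.825338 / 7 = 0.118.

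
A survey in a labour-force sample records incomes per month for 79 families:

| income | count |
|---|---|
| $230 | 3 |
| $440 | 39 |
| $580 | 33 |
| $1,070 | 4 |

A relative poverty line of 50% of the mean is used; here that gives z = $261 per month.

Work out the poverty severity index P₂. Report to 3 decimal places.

0.001

Incomes under z: 3×$230 (q = 3 of N = 79).
Shortfall ratios: (261−230)/261 = 0.1188 (×3).
Squared: 0.0141 (×3).
Sum = 0.042322; P₂ = 0.042322 / 79 = 0.001.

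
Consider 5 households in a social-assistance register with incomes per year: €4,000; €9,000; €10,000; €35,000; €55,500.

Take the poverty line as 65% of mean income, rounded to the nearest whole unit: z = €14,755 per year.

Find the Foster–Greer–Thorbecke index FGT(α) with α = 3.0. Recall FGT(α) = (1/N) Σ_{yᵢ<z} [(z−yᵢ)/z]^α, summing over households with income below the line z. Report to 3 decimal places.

0.096

Below z: €4,000, €9,000, €10,000 (q = 3 of N = 5).
Gap ratios (z−y)/z: (14755−4000)/14755 = 0.7289; (14755−9000)/14755 = 0.3900; (14755−10000)/14755 = 0.3223.
Raised to α = 3.0: 0.38727; 0.05934; 0.03347.
Sum = 0.480074; FGT(3.0) = 0.480074 / 5 = 0.096.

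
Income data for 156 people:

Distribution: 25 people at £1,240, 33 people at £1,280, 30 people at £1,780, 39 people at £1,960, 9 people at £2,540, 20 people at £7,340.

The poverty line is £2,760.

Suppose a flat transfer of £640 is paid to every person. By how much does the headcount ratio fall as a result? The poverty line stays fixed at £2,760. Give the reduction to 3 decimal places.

Before: below the line — 25×£1,240, 33×£1,280, 30×£1,780, 39×£1,960, 9×£2,540; headcount ratio = 0.87179.
After the £640 transfer: below the line — 25×£1,880, 33×£1,920, 30×£2,420, 39×£2,600; headcount ratio = 0.81410.
Reduction = 0.87179 − 0.81410 = 0.058.

0.058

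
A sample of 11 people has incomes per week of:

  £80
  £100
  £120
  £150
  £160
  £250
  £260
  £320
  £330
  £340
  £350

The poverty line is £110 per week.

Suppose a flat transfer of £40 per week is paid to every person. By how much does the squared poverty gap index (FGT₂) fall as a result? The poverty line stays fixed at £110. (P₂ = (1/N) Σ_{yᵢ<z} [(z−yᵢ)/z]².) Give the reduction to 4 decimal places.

Before: below the line — £80, £100; squared poverty gap index (FGT₂) = 0.007513.
After the £40 transfer: below the line — none; squared poverty gap index (FGT₂) = 0.000000.
Reduction = 0.007513 − 0.000000 = 0.0075.

0.0075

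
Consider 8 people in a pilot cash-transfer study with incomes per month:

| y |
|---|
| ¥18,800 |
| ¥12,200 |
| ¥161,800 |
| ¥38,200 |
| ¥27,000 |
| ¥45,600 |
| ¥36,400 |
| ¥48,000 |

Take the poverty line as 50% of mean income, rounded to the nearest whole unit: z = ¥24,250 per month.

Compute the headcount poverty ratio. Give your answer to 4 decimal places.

2 of the 8 people have income below ¥24,250.
H = 2/8 = 0.2500.

0.2500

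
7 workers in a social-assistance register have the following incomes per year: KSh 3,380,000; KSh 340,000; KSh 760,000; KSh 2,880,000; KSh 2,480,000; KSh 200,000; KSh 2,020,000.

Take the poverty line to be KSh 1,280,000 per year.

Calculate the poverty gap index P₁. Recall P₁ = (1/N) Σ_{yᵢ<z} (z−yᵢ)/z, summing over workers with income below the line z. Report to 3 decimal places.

Below the line: KSh 200,000, KSh 340,000, KSh 760,000 (q = 3 of N = 7).
Shortfall ratios: (1280000−200000)/1280000 = 0.8438; (1280000−340000)/1280000 = 0.7344; (1280000−760000)/1280000 = 0.4062.
Sum of shortfalls = 1.984375; P₁ averages over all N: 1.984375 / 7 = 0.283.

0.283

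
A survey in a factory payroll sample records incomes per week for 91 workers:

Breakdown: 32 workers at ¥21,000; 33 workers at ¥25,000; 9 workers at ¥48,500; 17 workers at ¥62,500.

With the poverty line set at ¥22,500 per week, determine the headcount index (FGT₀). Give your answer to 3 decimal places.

32 of the 91 workers have income below ¥22,500.
H = 32/91 = 0.352.

0.352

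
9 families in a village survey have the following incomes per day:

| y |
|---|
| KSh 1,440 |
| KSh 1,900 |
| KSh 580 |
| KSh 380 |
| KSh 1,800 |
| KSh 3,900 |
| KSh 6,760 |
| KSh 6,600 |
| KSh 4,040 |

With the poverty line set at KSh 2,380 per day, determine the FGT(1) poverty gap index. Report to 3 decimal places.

0.271

Incomes under z: KSh 380, KSh 580, KSh 1,440, KSh 1,800, KSh 1,900 (q = 5 of N = 9).
Shortfall ratios: (2380−380)/2380 = 0.8403; (2380−580)/2380 = 0.7563; (2380−1440)/2380 = 0.3950; (2380−1800)/2380 = 0.2437; (2380−1900)/2380 = 0.2017.
Sum of shortfalls = 2.436975; P₁ averages over all N: 2.436975 / 9 = 0.271.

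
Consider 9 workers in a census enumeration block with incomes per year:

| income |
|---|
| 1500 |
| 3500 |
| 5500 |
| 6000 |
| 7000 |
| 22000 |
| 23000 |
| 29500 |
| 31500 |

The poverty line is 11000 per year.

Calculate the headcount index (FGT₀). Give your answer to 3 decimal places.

5 of the 9 workers have income below 11000.
H = 5/9 = 0.556.

0.556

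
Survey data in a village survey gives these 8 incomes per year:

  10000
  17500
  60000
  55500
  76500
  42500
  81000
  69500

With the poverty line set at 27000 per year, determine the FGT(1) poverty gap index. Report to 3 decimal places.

Incomes under z: 10000, 17500 (q = 2 of N = 8).
Shortfall ratios: (27000−10000)/27000 = 0.6296; (27000−17500)/27000 = 0.3519.
Σ = 0.981481. Dividing by the full population N = 8 gives P₁ = 0.123.

0.123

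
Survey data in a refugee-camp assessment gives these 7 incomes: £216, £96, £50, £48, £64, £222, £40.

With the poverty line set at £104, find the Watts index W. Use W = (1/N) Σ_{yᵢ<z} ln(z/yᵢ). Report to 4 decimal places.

0.4324

Incomes under z: £40, £48, £50, £64, £96 (q = 5 of N = 7).
Log shortfalls: ln(104/40) = 0.9555; ln(104/48) = 0.7732; ln(104/50) = 0.7324; ln(104/64) = 0.4855; ln(104/96) = 0.0800.
W = 3.026620 / 7 = 0.4324.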